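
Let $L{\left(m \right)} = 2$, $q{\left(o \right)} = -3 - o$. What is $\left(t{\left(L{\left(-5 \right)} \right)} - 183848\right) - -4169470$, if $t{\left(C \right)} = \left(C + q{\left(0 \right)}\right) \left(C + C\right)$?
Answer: $3985618$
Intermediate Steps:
$t{\left(C \right)} = 2 C \left(-3 + C\right)$ ($t{\left(C \right)} = \left(C - 3\right) \left(C + C\right) = \left(C + \left(-3 + 0\right)\right) 2 C = \left(C - 3\right) 2 C = \left(-3 + C\right) 2 C = 2 C \left(-3 + C\right)$)
$\left(t{\left(L{\left(-5 \right)} \right)} - 183848\right) - -4169470 = \left(2 \cdot 2 \left(-3 + 2\right) - 183848\right) - -4169470 = \left(2 \cdot 2 \left(-1\right) - 183848\right) + 4169470 = \left(-4 - 183848\right) + 4169470 = -183852 + 4169470 = 3985618$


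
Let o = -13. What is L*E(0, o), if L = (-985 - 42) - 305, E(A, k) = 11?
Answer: -14652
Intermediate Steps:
L = -1332 (L = -1027 - 305 = -1332)
L*E(0, o) = -1332*11 = -14652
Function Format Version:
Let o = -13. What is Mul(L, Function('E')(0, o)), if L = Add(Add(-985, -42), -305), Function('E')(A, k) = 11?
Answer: -14652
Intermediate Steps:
L = -1332 (L = Add(-1027, -305) = -1332)
Mul(L, Function('E')(0, o)) = Mul(-1332, 11) = -14652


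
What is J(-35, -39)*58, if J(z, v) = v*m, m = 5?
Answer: -11310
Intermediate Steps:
J(z, v) = 5*v (J(z, v) = v*5 = 5*v)
J(-35, -39)*58 = (5*(-39))*58 = -195*58 = -11310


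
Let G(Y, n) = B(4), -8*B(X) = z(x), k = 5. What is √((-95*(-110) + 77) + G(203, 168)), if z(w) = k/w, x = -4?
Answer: √673738/8 ≈ 102.60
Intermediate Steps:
z(w) = 5/w
B(X) = 5/32 (B(X) = -5/(8*(-4)) = -5*(-1)/(8*4) = -⅛*(-5/4) = 5/32)
G(Y, n) = 5/32
√((-95*(-110) + 77) + G(203, 168)) = √((-95*(-110) + 77) + 5/32) = √((10450 + 77) + 5/32) = √(10527 + 5/32) = √(336869/32) = √673738/8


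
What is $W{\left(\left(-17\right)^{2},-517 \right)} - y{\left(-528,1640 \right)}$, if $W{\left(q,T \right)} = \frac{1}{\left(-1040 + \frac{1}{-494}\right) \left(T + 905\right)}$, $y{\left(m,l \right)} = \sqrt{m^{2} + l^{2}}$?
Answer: $- \frac{247}{99669634} - 8 \sqrt{46381} \approx -1722.9$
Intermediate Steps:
$y{\left(m,l \right)} = \sqrt{l^{2} + m^{2}}$
$W{\left(q,T \right)} = \frac{1}{- \frac{464953705}{494} - \frac{513761 T}{494}}$ ($W{\left(q,T \right)} = \frac{1}{\left(-1040 - \frac{1}{494}\right) \left(905 + T\right)} = \frac{1}{\left(- \frac{513761}{494}\right) \left(905 + T\right)} = \frac{1}{- \frac{464953705}{494} - \frac{513761 T}{494}}$)
$W{\left(\left(-17\right)^{2},-517 \right)} - y{\left(-528,1640 \right)} = - \frac{494}{464953705 + 513761 \left(-517\right)} - \sqrt{1640^{2} + \left(-528\right)^{2}} = - \frac{494}{464953705 - 265614437} - \sqrt{2689600 + 278784} = - \frac{494}{199339268} - \sqrt{2968384} = \left(-494\right) \frac{1}{199339268} - 8 \sqrt{46381} = - \frac{247}{99669634} - 8 \sqrt{46381}$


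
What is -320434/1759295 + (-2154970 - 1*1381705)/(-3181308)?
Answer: 5202655396453/5596859257860 ≈ 0.92957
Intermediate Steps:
-320434/1759295 + (-2154970 - 1*1381705)/(-3181308) = -320434*1/1759295 + (-2154970 - 1381705)*(-1/3181308) = -320434/1759295 - 3536675*(-1/3181308) = -320434/1759295 + 3536675/3181308 = 5202655396453/5596859257860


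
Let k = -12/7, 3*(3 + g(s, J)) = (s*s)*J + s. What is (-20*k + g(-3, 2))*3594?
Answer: 912876/7 ≈ 1.3041e+5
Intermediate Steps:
g(s, J) = -3 + s/3 + J*s²/3 (g(s, J) = -3 + ((s*s)*J + s)/3 = -3 + (s²*J + s)/3 = -3 + (J*s² + s)/3 = -3 + (s + J*s²)/3 = -3 + (s/3 + J*s²/3) = -3 + s/3 + J*s²/3)
k = -12/7 (k = -12*⅐ = -12/7 ≈ -1.7143)
(-20*k + g(-3, 2))*3594 = (-20*(-12/7) + (-3 + (⅓)*(-3) + (⅓)*2*(-3)²))*3594 = (240/7 + (-3 - 1 + (⅓)*2*9))*3594 = (240/7 + (-3 - 1 + 6))*3594 = (240/7 + 2)*3594 = (254/7)*3594 = 912876/7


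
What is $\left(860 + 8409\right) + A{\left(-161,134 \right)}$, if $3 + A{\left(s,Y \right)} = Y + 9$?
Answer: $9409$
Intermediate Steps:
$A{\left(s,Y \right)} = 6 + Y$ ($A{\left(s,Y \right)} = -3 + \left(Y + 9\right) = -3 + \left(9 + Y\right) = 6 + Y$)
$\left(860 + 8409\right) + A{\left(-161,134 \right)} = \left(860 + 8409\right) + \left(6 + 134\right) = 9269 + 140 = 9409$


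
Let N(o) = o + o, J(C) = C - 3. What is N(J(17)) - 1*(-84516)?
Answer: 84544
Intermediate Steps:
J(C) = -3 + C
N(o) = 2*o
N(J(17)) - 1*(-84516) = 2*(-3 + 17) - 1*(-84516) = 2*14 + 84516 = 28 + 84516 = 84544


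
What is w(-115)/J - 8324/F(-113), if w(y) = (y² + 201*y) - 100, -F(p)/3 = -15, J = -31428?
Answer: -1612081/8730 ≈ -184.66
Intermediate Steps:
F(p) = 45 (F(p) = -3*(-15) = 45)
w(y) = -100 + y² + 201*y
w(-115)/J - 8324/F(-113) = (-100 + (-115)² + 201*(-115))/(-31428) - 8324/45 = (-100 + 13225 - 23115)*(-1/31428) - 8324*1/45 = -9990*(-1/31428) - 8324/45 = 185/582 - 8324/45 = -1612081/8730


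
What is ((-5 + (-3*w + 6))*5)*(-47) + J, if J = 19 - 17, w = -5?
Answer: -3758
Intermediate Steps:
J = 2
((-5 + (-3*w + 6))*5)*(-47) + J = ((-5 + (-3*(-5) + 6))*5)*(-47) + 2 = ((-5 + (15 + 6))*5)*(-47) + 2 = ((-5 + 21)*5)*(-47) + 2 = (16*5)*(-47) + 2 = 80*(-47) + 2 = -3760 + 2 = -3758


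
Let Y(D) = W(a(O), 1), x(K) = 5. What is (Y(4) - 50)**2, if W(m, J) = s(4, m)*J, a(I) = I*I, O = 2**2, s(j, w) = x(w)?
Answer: 2025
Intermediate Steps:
s(j, w) = 5
O = 4
a(I) = I**2
W(m, J) = 5*J
Y(D) = 5 (Y(D) = 5*1 = 5)
(Y(4) - 50)**2 = (5 - 50)**2 = (-45)**2 = 2025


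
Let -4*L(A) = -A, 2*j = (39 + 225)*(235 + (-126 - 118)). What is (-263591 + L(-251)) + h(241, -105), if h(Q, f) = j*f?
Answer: -555655/4 ≈ -1.3891e+5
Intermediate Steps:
j = -1188 (j = ((39 + 225)*(235 + (-126 - 118)))/2 = (264*(235 - 244))/2 = (264*(-9))/2 = (1/2)*(-2376) = -1188)
L(A) = A/4 (L(A) = -(-1)*A/4 = A/4)
h(Q, f) = -1188*f
(-263591 + L(-251)) + h(241, -105) = (-263591 + (1/4)*(-251)) - 1188*(-105) = (-263591 - 251/4) + 124740 = -1054615/4 + 124740 = -555655/4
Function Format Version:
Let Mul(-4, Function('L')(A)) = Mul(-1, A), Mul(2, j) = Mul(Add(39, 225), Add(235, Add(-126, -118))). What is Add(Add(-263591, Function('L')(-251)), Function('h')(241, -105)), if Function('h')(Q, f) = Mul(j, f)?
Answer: Rational(-555655, 4) ≈ -1.3891e+5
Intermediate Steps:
j = -1188 (j = Mul(Rational(1, 2), Mul(Add(39, 225), Add(235, Add(-126, -118)))) = Mul(Rational(1, 2), Mul(264, Add(235, -244))) = Mul(Rational(1, 2), Mul(264, -9)) = Mul(Rational(1, 2), -2376) = -1188)
Function('L')(A) = Mul(Rational(1, 4), A) (Function('L')(A) = Mul(Rational(-1, 4), Mul(-1, A)) = Mul(Rational(1, 4), A))
Function('h')(Q, f) = Mul(-1188, f)
Add(Add(-263591, Function('L')(-251)), Function('h')(241, -105)) = Add(Add(-263591, Mul(Rational(1, 4), -251)), Mul(-1188, -105)) = Add(Add(-263591, Rational(-251, 4)), 124740) = Add(Rational(-1054615, 4), 124740) = Rational(-555655, 4)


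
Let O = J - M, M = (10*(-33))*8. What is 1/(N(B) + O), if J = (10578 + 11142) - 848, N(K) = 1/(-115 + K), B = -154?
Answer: 269/6324727 ≈ 4.2531e-5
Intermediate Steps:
M = -2640 (M = -330*8 = -2640)
J = 20872 (J = 21720 - 848 = 20872)
O = 23512 (O = 20872 - 1*(-2640) = 20872 + 2640 = 23512)
1/(N(B) + O) = 1/(1/(-115 - 154) + 23512) = 1/(1/(-269) + 23512) = 1/(-1/269 + 23512) = 1/(6324727/269) = 269/6324727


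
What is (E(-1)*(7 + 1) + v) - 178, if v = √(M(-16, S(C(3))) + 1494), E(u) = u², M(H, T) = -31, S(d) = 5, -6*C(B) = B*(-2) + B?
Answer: -170 + √1463 ≈ -131.75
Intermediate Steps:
C(B) = B/6 (C(B) = -(B*(-2) + B)/6 = -(-2*B + B)/6 = -(-1)*B/6 = B/6)
v = √1463 (v = √(-31 + 1494) = √1463 ≈ 38.249)
(E(-1)*(7 + 1) + v) - 178 = ((-1)²*(7 + 1) + √1463) - 178 = (1*8 + √1463) - 178 = (8 + √1463) - 178 = -170 + √1463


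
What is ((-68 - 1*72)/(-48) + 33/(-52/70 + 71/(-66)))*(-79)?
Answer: 60650275/50412 ≈ 1203.1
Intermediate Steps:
((-68 - 1*72)/(-48) + 33/(-52/70 + 71/(-66)))*(-79) = ((-68 - 72)*(-1/48) + 33/(-52*1/70 + 71*(-1/66)))*(-79) = (-140*(-1/48) + 33/(-26/35 - 71/66))*(-79) = (35/12 + 33/(-4201/2310))*(-79) = (35/12 + 33*(-2310/4201))*(-79) = (35/12 - 76230/4201)*(-79) = -767725/50412*(-79) = 60650275/50412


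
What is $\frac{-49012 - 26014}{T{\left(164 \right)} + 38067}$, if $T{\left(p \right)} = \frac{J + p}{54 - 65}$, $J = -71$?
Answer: $- \frac{412643}{209322} \approx -1.9713$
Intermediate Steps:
$T{\left(p \right)} = \frac{71}{11} - \frac{p}{11}$ ($T{\left(p \right)} = \frac{-71 + p}{54 - 65} = \frac{-71 + p}{-11} = \left(-71 + p\right) \left(- \frac{1}{11}\right) = \frac{71}{11} - \frac{p}{11}$)
$\frac{-49012 - 26014}{T{\left(164 \right)} + 38067} = \frac{-49012 - 26014}{\left(\frac{71}{11} - \frac{164}{11}\right) + 38067} = - \frac{75026}{\left(\frac{71}{11} - \frac{164}{11}\right) + 38067} = - \frac{75026}{- \frac{93}{11} + 38067} = - \frac{75026}{\frac{418644}{11}} = \left(-75026\right) \frac{11}{418644} = - \frac{412643}{209322}$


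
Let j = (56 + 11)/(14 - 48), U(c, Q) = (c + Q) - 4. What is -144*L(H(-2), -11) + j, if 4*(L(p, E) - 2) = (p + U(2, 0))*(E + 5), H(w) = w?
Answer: -39235/34 ≈ -1154.0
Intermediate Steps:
U(c, Q) = -4 + Q + c (U(c, Q) = (Q + c) - 4 = -4 + Q + c)
L(p, E) = 2 + (-2 + p)*(5 + E)/4 (L(p, E) = 2 + ((p + (-4 + 0 + 2))*(E + 5))/4 = 2 + ((p - 2)*(5 + E))/4 = 2 + ((-2 + p)*(5 + E))/4 = 2 + (-2 + p)*(5 + E)/4)
j = -67/34 (j = 67/(-34) = 67*(-1/34) = -67/34 ≈ -1.9706)
-144*L(H(-2), -11) + j = -144*(-1/2 - 1/2*(-11) + (5/4)*(-2) + (1/4)*(-11)*(-2)) - 67/34 = -144*(-1/2 + 11/2 - 5/2 + 11/2) - 67/34 = -144*8 - 67/34 = -1152 - 67/34 = -39235/34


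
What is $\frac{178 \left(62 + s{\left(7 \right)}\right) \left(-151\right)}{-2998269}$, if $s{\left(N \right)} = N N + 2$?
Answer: $\frac{3037214}{2998269} \approx 1.013$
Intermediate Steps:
$s{\left(N \right)} = 2 + N^{2}$ ($s{\left(N \right)} = N^{2} + 2 = 2 + N^{2}$)
$\frac{178 \left(62 + s{\left(7 \right)}\right) \left(-151\right)}{-2998269} = \frac{178 \left(62 + \left(2 + 7^{2}\right)\right) \left(-151\right)}{-2998269} = 178 \left(62 + \left(2 + 49\right)\right) \left(-151\right) \left(- \frac{1}{2998269}\right) = 178 \left(62 + 51\right) \left(-151\right) \left(- \frac{1}{2998269}\right) = 178 \cdot 113 \left(-151\right) \left(- \frac{1}{2998269}\right) = 20114 \left(-151\right) \left(- \frac{1}{2998269}\right) = \left(-3037214\right) \left(- \frac{1}{2998269}\right) = \frac{3037214}{2998269}$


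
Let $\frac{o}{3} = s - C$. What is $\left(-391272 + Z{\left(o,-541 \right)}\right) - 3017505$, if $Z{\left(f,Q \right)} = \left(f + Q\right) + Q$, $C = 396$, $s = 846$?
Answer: $-3408509$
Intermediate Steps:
$o = 1350$ ($o = 3 \left(846 - 396\right) = 3 \cdot 450 = 1350$)
$Z{\left(f,Q \right)} = f + 2 Q$ ($Z{\left(f,Q \right)} = \left(Q + f\right) + Q = f + 2 Q$)
$\left(-391272 + Z{\left(o,-541 \right)}\right) - 3017505 = \left(-391272 + \left(1350 + 2 \left(-541\right)\right)\right) - 3017505 = \left(-391272 + \left(1350 - 1082\right)\right) - 3017505 = \left(-391272 + 268\right) - 3017505 = -391004 - 3017505 = -3408509$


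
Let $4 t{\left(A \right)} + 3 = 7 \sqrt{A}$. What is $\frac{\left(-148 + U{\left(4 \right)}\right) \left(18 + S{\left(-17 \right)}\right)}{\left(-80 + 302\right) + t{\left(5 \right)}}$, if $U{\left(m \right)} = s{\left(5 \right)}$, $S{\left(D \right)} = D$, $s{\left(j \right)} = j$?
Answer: $- \frac{2301}{3559} + \frac{91 \sqrt{5}}{17795} \approx -0.6351$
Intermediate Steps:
$U{\left(m \right)} = 5$
$t{\left(A \right)} = - \frac{3}{4} + \frac{7 \sqrt{A}}{4}$
$\frac{\left(-148 + U{\left(4 \right)}\right) \left(18 + S{\left(-17 \right)}\right)}{\left(-80 + 302\right) + t{\left(5 \right)}} = \frac{\left(-148 + 5\right) \left(18 - 17\right)}{\left(-80 + 302\right) - \left(\frac{3}{4} - \frac{7 \sqrt{5}}{4}\right)} = \frac{\left(-143\right) 1}{222 - \left(\frac{3}{4} - \frac{7 \sqrt{5}}{4}\right)} = - \frac{143}{\frac{885}{4} + \frac{7 \sqrt{5}}{4}}$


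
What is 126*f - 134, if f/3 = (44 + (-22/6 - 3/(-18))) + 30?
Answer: 26515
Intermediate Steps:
f = 423/2 (f = 3*((44 + (-22/6 - 3/(-18))) + 30) = 3*((44 + (-22*⅙ - 3*(-1/18))) + 30) = 3*((44 + (-11/3 + ⅙)) + 30) = 3*((44 - 7/2) + 30) = 3*(81/2 + 30) = 3*(141/2) = 423/2 ≈ 211.50)
126*f - 134 = 126*(423/2) - 134 = 26649 - 134 = 26515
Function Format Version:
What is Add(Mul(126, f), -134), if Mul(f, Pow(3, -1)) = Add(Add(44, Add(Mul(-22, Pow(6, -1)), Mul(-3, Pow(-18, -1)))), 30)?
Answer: 26515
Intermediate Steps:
f = Rational(423, 2) (f = Mul(3, Add(Add(44, Add(Mul(-22, Pow(6, -1)), Mul(-3, Pow(-18, -1)))), 30)) = Mul(3, Add(Add(44, Add(Mul(-22, Rational(1, 6)), Mul(-3, Rational(-1, 18)))), 30)) = Mul(3, Add(Add(44, Add(Rational(-11, 3), Rational(1, 6))), 30)) = Mul(3, Add(Add(44, Rational(-7, 2)), 30)) = Mul(3, Add(Rational(81, 2), 30)) = Mul(3, Rational(141, 2)) = Rational(423, 2) ≈ 211.50)
Add(Mul(126, f), -134) = Add(Mul(126, Rational(423, 2)), -134) = Add(26649, -134) = 26515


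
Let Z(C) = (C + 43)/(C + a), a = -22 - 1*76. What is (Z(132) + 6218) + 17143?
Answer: 794449/34 ≈ 23366.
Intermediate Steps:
a = -98 (a = -22 - 76 = -98)
Z(C) = (43 + C)/(-98 + C) (Z(C) = (C + 43)/(C - 98) = (43 + C)/(-98 + C))
(Z(132) + 6218) + 17143 = ((43 + 132)/(-98 + 132) + 6218) + 17143 = (175/34 + 6218) + 17143 = 211587/34 + 17143 = 794449/34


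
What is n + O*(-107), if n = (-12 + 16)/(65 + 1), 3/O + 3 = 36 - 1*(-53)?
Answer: -10421/2838 ≈ -3.6720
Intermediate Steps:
O = 3/86 (O = 3/(-3 + (36 - 1*(-53))) = 3/(-3 + (36 + 53)) = 3/(-3 + 89) = 3/86 ≈ 0.034884)
n = 2/33 (n = 4/66 = 4*(1/66) = 2/33 ≈ 0.060606)
n + O*(-107) = 2/33 + (3/86)*(-107) = 2/33 - 321/86 = -10421/2838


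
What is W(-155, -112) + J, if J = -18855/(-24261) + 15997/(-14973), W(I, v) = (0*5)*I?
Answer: -35262434/121086651 ≈ -0.29122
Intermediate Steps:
W(I, v) = 0 (W(I, v) = 0*I = 0)
J = -35262434/121086651 (J = -18855*(-1/24261) + 15997*(-1/14973) = 6285/8087 - 15997/14973 = -35262434/121086651 ≈ -0.29122)
W(-155, -112) + J = 0 - 35262434/121086651 = -35262434/121086651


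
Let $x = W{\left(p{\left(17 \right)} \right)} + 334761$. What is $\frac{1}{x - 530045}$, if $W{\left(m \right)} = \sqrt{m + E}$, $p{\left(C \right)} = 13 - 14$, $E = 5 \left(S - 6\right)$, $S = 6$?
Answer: $- \frac{195284}{38135840657} - \frac{i}{38135840657} \approx -5.1207 \cdot 10^{-6} - 2.6222 \cdot 10^{-11} i$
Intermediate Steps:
$E = 0$ ($E = 5 \left(6 - 6\right) = 5 \cdot 0 = 0$)
$p{\left(C \right)} = -1$ ($p{\left(C \right)} = 13 - 14 = -1$)
$W{\left(m \right)} = \sqrt{m}$ ($W{\left(m \right)} = \sqrt{m + 0} = \sqrt{m}$)
$x = 334761 + i$ ($x = \sqrt{-1} + 334761 = i + 334761 = 334761 + i \approx 3.3476 \cdot 10^{5} + 1.0 i$)
$\frac{1}{x - 530045} = \frac{1}{\left(334761 + i\right) - 530045} = \frac{1}{-195284 + i} = \frac{-195284 - i}{38135840657}$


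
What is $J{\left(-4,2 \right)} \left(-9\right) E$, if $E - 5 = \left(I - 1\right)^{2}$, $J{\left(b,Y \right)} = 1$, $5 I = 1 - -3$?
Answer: $- \frac{1134}{25} \approx -45.36$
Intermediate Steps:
$I = \frac{4}{5}$ ($I = \frac{1 - -3}{5} = \frac{1 + 3}{5} = \frac{1}{5} \cdot 4 = \frac{4}{5} \approx 0.8$)
$E = \frac{126}{25}$ ($E = 5 + \left(\frac{4}{5} - 1\right)^{2} = 5 + \left(- \frac{1}{5}\right)^{2} = 5 + \frac{1}{25} = \frac{126}{25} \approx 5.04$)
$J{\left(-4,2 \right)} \left(-9\right) E = 1 \left(-9\right) \frac{126}{25} = \left(-9\right) \frac{126}{25} = - \frac{1134}{25}$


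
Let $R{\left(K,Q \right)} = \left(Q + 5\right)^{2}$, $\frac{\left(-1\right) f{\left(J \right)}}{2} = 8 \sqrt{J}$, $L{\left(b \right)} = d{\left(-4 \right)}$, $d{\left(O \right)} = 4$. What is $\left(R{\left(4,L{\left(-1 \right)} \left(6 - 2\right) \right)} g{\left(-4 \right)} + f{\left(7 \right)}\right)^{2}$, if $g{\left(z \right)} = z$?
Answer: $3113488 + 56448 \sqrt{7} \approx 3.2628 \cdot 10^{6}$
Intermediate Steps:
$L{\left(b \right)} = 4$
$f{\left(J \right)} = - 16 \sqrt{J}$ ($f{\left(J \right)} = - 2 \cdot 8 \sqrt{J} = - 16 \sqrt{J}$)
$R{\left(K,Q \right)} = \left(5 + Q\right)^{2}$
$\left(R{\left(4,L{\left(-1 \right)} \left(6 - 2\right) \right)} g{\left(-4 \right)} + f{\left(7 \right)}\right)^{2} = \left(\left(5 + 4 \left(6 - 2\right)\right)^{2} \left(-4\right) - 16 \sqrt{7}\right)^{2} = \left(\left(5 + 4 \cdot 4\right)^{2} \left(-4\right) - 16 \sqrt{7}\right)^{2} = \left(\left(5 + 16\right)^{2} \left(-4\right) - 16 \sqrt{7}\right)^{2} = \left(21^{2} \left(-4\right) - 16 \sqrt{7}\right)^{2} = \left(441 \left(-4\right) - 16 \sqrt{7}\right)^{2} = \left(-1764 - 16 \sqrt{7}\right)^{2}$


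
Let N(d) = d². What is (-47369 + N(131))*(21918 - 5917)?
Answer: -483358208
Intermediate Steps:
(-47369 + N(131))*(21918 - 5917) = (-47369 + 131²)*(21918 - 5917) = (-47369 + 17161)*16001 = -30208*16001 = -483358208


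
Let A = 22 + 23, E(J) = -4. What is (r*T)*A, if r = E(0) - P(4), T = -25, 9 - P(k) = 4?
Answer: 10125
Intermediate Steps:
A = 45
P(k) = 5 (P(k) = 9 - 1*4 = 9 - 4 = 5)
r = -9 (r = -4 - 1*5 = -4 - 5 = -9)
(r*T)*A = -9*(-25)*45 = 225*45 = 10125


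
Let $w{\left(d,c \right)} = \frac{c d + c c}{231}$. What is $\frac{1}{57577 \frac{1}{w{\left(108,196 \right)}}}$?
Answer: $\frac{8512}{1900041} \approx 0.0044799$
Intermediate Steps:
$w{\left(d,c \right)} = \frac{c^{2}}{231} + \frac{c d}{231}$ ($w{\left(d,c \right)} = \left(c d + c^{2}\right) \frac{1}{231} = \left(c^{2} + c d\right) \frac{1}{231} = \frac{c^{2}}{231} + \frac{c d}{231}$)
$\frac{1}{57577 \frac{1}{w{\left(108,196 \right)}}} = \frac{1}{57577 \frac{1}{\frac{1}{231} \cdot 196 \left(196 + 108\right)}} = \frac{1}{57577 \frac{1}{\frac{1}{231} \cdot 196 \cdot 304}} = \frac{1}{57577 \frac{1}{\frac{8512}{33}}} = \frac{1}{57577 \cdot \frac{33}{8512}} = \frac{1}{\frac{1900041}{8512}} = \frac{8512}{1900041}$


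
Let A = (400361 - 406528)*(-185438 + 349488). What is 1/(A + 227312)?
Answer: -1/1011469038 ≈ -9.8866e-10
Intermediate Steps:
A = -1011696350 (A = -6167*164050 = -1011696350)
1/(A + 227312) = 1/(-1011696350 + 227312) = 1/(-1011469038) = -1/1011469038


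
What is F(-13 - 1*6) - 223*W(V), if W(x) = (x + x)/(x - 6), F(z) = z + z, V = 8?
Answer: -1822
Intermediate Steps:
F(z) = 2*z
W(x) = 2*x/(-6 + x) (W(x) = (2*x)/(-6 + x) = 2*x/(-6 + x))
F(-13 - 1*6) - 223*W(V) = 2*(-13 - 1*6) - 446*8/(-6 + 8) = 2*(-13 - 6) - 446*8/2 = 2*(-19) - 446*8/2 = -38 - 223*8 = -38 - 1784 = -1822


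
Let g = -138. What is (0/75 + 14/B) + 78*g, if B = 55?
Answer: -592006/55 ≈ -10764.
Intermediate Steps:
(0/75 + 14/B) + 78*g = (0/75 + 14/55) + 78*(-138) = (0*(1/75) + 14*(1/55)) - 10764 = (0 + 14/55) - 10764 = 14/55 - 10764 = -592006/55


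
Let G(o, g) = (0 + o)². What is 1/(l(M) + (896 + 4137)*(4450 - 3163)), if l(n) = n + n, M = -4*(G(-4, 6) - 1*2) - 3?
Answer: 1/6477353 ≈ 1.5438e-7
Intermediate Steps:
G(o, g) = o²
M = -59 (M = -4*((-4)² - 1*2) - 3 = -4*(16 - 2) - 3 = -4*14 - 3 = -56 - 3 = -59)
l(n) = 2*n
1/(l(M) + (896 + 4137)*(4450 - 3163)) = 1/(2*(-59) + (896 + 4137)*(4450 - 3163)) = 1/(-118 + 5033*1287) = 1/(-118 + 6477471) = 1/6477353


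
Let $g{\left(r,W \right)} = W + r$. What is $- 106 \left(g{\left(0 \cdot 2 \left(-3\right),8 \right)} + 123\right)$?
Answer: $-13886$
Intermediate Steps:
$- 106 \left(g{\left(0 \cdot 2 \left(-3\right),8 \right)} + 123\right) = - 106 \left(\left(8 + 0 \cdot 2 \left(-3\right)\right) + 123\right) = - 106 \left(\left(8 + 0 \left(-3\right)\right) + 123\right) = - 106 \left(\left(8 + 0\right) + 123\right) = - 106 \left(8 + 123\right) = \left(-106\right) 131 = -13886$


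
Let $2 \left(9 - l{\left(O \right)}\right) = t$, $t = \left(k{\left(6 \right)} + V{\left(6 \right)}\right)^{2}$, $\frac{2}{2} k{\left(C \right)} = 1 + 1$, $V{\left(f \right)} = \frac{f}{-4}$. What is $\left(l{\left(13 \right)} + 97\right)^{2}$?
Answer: $\frac{717409}{64} \approx 11210.0$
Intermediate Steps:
$V{\left(f \right)} = - \frac{f}{4}$ ($V{\left(f \right)} = f \left(- \frac{1}{4}\right) = - \frac{f}{4}$)
$k{\left(C \right)} = 2$ ($k{\left(C \right)} = 1 + 1 = 2$)
$t = \frac{1}{4}$ ($t = \left(2 - \frac{3}{2}\right)^{2} = \left(\frac{1}{2}\right)^{2} = \frac{1}{4} \approx 0.25$)
$l{\left(O \right)} = \frac{71}{8}$ ($l{\left(O \right)} = 9 - \frac{1}{8} = \frac{71}{8}$)
$\left(l{\left(13 \right)} + 97\right)^{2} = \left(\frac{71}{8} + 97\right)^{2} = \left(\frac{847}{8}\right)^{2} = \frac{717409}{64}$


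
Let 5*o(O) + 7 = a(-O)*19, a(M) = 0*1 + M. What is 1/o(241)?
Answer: -5/4586 ≈ -0.0010903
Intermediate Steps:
a(M) = M (a(M) = 0 + M = M)
o(O) = -7/5 - 19*O/5 (o(O) = -7/5 + (-O*19)/5 = -7/5 + (-19*O)/5 = -7/5 - 19*O/5)
1/o(241) = 1/(-7/5 - 19/5*241) = 1/(-7/5 - 4579/5) = 1/(-4586/5) = -5/4586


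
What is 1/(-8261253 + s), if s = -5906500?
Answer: -1/14167753 ≈ -7.0583e-8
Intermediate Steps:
1/(-8261253 + s) = 1/(-8261253 - 5906500) = 1/(-14167753) = -1/14167753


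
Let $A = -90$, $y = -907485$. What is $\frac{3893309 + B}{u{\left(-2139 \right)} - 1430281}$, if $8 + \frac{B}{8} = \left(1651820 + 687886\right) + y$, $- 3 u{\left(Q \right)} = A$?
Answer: $- \frac{15351013}{1430251} \approx -10.733$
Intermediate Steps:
$u{\left(Q \right)} = 30$ ($u{\left(Q \right)} = \left(- \frac{1}{3}\right) \left(-90\right) = 30$)
$B = 11457704$ ($B = -64 + 8 \left(\left(1651820 + 687886\right) - 907485\right) = -64 + 8 \left(2339706 - 907485\right) = -64 + 8 \cdot 1432221 = -64 + 11457768 = 11457704$)
$\frac{3893309 + B}{u{\left(-2139 \right)} - 1430281} = \frac{3893309 + 11457704}{30 - 1430281} = \frac{15351013}{-1430251} = 15351013 \left(- \frac{1}{1430251}\right) = - \frac{15351013}{1430251}$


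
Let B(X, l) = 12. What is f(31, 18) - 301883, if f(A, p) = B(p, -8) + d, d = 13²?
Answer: -301702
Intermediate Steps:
d = 169
f(A, p) = 181 (f(A, p) = 12 + 169 = 181)
f(31, 18) - 301883 = 181 - 301883 = -301702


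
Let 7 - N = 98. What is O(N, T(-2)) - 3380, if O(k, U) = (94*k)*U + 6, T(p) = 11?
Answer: -97468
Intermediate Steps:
N = -91 (N = 7 - 1*98 = 7 - 98 = -91)
O(k, U) = 6 + 94*U*k (O(k, U) = 94*U*k + 6 = 6 + 94*U*k)
O(N, T(-2)) - 3380 = (6 + 94*11*(-91)) - 3380 = (6 - 94094) - 3380 = -94088 - 3380 = -97468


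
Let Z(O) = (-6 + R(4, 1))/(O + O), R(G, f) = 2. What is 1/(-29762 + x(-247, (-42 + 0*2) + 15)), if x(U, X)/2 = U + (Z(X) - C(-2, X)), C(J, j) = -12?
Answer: -27/816260 ≈ -3.3078e-5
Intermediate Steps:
Z(O) = -2/O (Z(O) = (-6 + 2)/(O + O) = -4*1/(2*O) = -2/O)
x(U, X) = 24 - 4/X + 2*U (x(U, X) = 2*(U + (-2/X - 1*(-12))) = 2*(U + (-2/X + 12)) = 2*(U + (12 - 2/X)) = 2*(12 + U - 2/X) = 24 - 4/X + 2*U)
1/(-29762 + x(-247, (-42 + 0*2) + 15)) = 1/(-29762 + (24 - 4/((-42 + 0*2) + 15) + 2*(-247))) = 1/(-29762 + (24 - 4/((-42 + 0) + 15) - 494)) = 1/(-29762 + (24 - 4/(-42 + 15) - 494)) = 1/(-29762 + (24 - 4/(-27) - 494)) = 1/(-29762 + (24 - 4*(-1/27) - 494)) = 1/(-29762 + (24 + 4/27 - 494)) = 1/(-29762 - 12686/27) = 1/(-816260/27) = -27/816260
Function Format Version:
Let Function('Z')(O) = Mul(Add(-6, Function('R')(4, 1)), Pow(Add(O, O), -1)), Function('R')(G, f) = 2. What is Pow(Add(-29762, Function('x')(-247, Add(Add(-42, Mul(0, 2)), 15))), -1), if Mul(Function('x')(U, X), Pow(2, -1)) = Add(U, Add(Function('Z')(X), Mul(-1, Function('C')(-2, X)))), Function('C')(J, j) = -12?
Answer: Rational(-27, 816260) ≈ -3.3078e-5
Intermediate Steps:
Function('Z')(O) = Mul(-2, Pow(O, -1)) (Function('Z')(O) = Mul(Add(-6, 2), Pow(Add(O, O), -1)) = Mul(-4, Pow(Mul(2, O), -1)) = Mul(-4, Mul(Rational(1, 2), Pow(O, -1))) = Mul(-2, Pow(O, -1)))
Function('x')(U, X) = Add(24, Mul(-4, Pow(X, -1)), Mul(2, U)) (Function('x')(U, X) = Mul(2, Add(U, Add(Mul(-2, Pow(X, -1)), Mul(-1, -12)))) = Mul(2, Add(U, Add(Mul(-2, Pow(X, -1)), 12))) = Mul(2, Add(U, Add(12, Mul(-2, Pow(X, -1))))) = Mul(2, Add(12, U, Mul(-2, Pow(X, -1)))) = Add(24, Mul(-4, Pow(X, -1)), Mul(2, U)))
Pow(Add(-29762, Function('x')(-247, Add(Add(-42, Mul(0, 2)), 15))), -1) = Pow(Add(-29762, Add(24, Mul(-4, Pow(Add(Add(-42, Mul(0, 2)), 15), -1)), Mul(2, -247))), -1) = Pow(Add(-29762, Add(24, Mul(-4, Pow(Add(Add(-42, 0), 15), -1)), -494)), -1) = Pow(Add(-29762, Add(24, Mul(-4, Pow(Add(-42, 15), -1)), -494)), -1) = Pow(Add(-29762, Add(24, Mul(-4, Pow(-27, -1)), -494)), -1) = Pow(Add(-29762, Add(24, Mul(-4, Rational(-1, 27)), -494)), -1) = Pow(Add(-29762, Add(24, Rational(4, 27), -494)), -1) = Pow(Add(-29762, Rational(-12686, 27)), -1) = Pow(Rational(-816260, 27), -1) = Rational(-27, 816260)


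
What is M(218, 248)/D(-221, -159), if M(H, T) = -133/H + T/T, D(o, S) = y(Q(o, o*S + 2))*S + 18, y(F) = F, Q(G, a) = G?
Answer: 85/7664226 ≈ 1.1090e-5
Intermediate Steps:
D(o, S) = 18 + S*o (D(o, S) = o*S + 18 = S*o + 18 = 18 + S*o)
M(H, T) = 1 - 133/H (M(H, T) = -133/H + 1 = 1 - 133/H)
M(218, 248)/D(-221, -159) = ((-133 + 218)/218)/(18 - 159*(-221)) = ((1/218)*85)/(18 + 35139) = (85/218)/35157 = (85/218)*(1/35157) = 85/7664226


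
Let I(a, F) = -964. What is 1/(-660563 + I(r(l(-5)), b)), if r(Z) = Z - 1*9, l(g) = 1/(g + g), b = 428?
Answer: -1/661527 ≈ -1.5117e-6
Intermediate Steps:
l(g) = 1/(2*g)
r(Z) = -9 + Z (r(Z) = Z - 9 = -9 + Z)
1/(-660563 + I(r(l(-5)), b)) = 1/(-660563 - 964) = 1/(-661527) = -1/661527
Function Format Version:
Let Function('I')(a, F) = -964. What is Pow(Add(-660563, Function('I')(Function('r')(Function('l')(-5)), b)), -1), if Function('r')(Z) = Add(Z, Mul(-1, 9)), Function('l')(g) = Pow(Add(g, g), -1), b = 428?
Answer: Rational(-1, 661527) ≈ -1.5117e-6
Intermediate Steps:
Function('l')(g) = Mul(Rational(1, 2), Pow(g, -1)) (Function('l')(g) = Pow(Mul(2, g), -1) = Mul(Rational(1, 2), Pow(g, -1)))
Function('r')(Z) = Add(-9, Z) (Function('r')(Z) = Add(Z, -9) = Add(-9, Z))
Pow(Add(-660563, Function('I')(Function('r')(Function('l')(-5)), b)), -1) = Pow(Add(-660563, -964), -1) = Pow(-661527, -1) = Rational(-1, 661527)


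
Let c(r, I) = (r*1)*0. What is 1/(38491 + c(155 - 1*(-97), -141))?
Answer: 1/38491 ≈ 2.5980e-5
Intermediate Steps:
c(r, I) = 0 (c(r, I) = r*0 = 0)
1/(38491 + c(155 - 1*(-97), -141)) = 1/(38491 + 0) = 1/38491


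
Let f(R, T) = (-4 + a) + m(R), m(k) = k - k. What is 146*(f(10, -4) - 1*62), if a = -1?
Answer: -9782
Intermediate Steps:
m(k) = 0
f(R, T) = -5 (f(R, T) = (-4 - 1) + 0 = -5 + 0 = -5)
146*(f(10, -4) - 1*62) = 146*(-5 - 1*62) = 146*(-5 - 62) = 146*(-67) = -9782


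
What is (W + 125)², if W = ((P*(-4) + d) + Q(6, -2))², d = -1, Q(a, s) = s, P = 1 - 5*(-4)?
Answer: 59197636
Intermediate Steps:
P = 21 (P = 1 + 20 = 21)
W = 7569 (W = ((21*(-4) - 1) - 2)² = ((-84 - 1) - 2)² = (-85 - 2)² = (-87)² = 7569)
(W + 125)² = (7569 + 125)² = 7694² = 59197636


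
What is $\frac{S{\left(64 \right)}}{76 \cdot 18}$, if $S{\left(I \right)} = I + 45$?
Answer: $\frac{109}{1368} \approx 0.079678$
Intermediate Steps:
$S{\left(I \right)} = 45 + I$
$\frac{S{\left(64 \right)}}{76 \cdot 18} = \frac{45 + 64}{76 \cdot 18} = \frac{109}{1368}$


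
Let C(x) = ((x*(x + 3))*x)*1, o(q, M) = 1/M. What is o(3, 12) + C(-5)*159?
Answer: -95399/12 ≈ -7949.9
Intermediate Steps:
C(x) = x²*(3 + x) (C(x) = ((x*(3 + x))*x)*1 = (x²*(3 + x))*1 = x²*(3 + x))
o(3, 12) + C(-5)*159 = 1/12 + ((-5)²*(3 - 5))*159 = 1/12 + (25*(-2))*159 = 1/12 - 50*159 = 1/12 - 7950 = -95399/12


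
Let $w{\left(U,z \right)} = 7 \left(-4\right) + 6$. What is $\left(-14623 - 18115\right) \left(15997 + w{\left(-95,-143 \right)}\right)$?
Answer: $-522989550$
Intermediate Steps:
$w{\left(U,z \right)} = -22$ ($w{\left(U,z \right)} = -28 + 6 = -22$)
$\left(-14623 - 18115\right) \left(15997 + w{\left(-95,-143 \right)}\right) = \left(-14623 - 18115\right) \left(15997 - 22\right) = \left(-32738\right) 15975 = -522989550$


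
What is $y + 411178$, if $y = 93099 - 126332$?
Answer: $377945$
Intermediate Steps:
$y = -33233$
$y + 411178 = -33233 + 411178 = 377945$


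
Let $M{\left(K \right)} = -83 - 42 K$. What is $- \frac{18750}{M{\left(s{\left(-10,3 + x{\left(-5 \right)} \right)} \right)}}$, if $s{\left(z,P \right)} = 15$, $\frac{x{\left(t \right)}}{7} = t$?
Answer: $\frac{18750}{713} \approx 26.297$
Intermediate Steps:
$x{\left(t \right)} = 7 t$
$M{\left(K \right)} = -83 - 42 K$
$- \frac{18750}{M{\left(s{\left(-10,3 + x{\left(-5 \right)} \right)} \right)}} = - \frac{18750}{-83 - 630} = - \frac{18750}{-713} = \left(-18750\right) \left(- \frac{1}{713}\right) = \frac{18750}{713}$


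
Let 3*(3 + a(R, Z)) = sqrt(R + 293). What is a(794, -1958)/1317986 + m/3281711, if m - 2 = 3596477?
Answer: 4740099126161/4325249154046 + sqrt(1087)/3953958 ≈ 1.0959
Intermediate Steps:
m = 3596479 (m = 2 + 3596477 = 3596479)
a(R, Z) = -3 + sqrt(293 + R)/3 (a(R, Z) = -3 + sqrt(R + 293)/3 = -3 + sqrt(293 + R)/3)
a(794, -1958)/1317986 + m/3281711 = (-3 + sqrt(293 + 794)/3)/1317986 + 3596479/3281711 = (-3 + sqrt(1087)/3)*(1/1317986) + 3596479*(1/3281711) = (-3/1317986 + sqrt(1087)/3953958) + 3596479/3281711 = 4740099126161/4325249154046 + sqrt(1087)/3953958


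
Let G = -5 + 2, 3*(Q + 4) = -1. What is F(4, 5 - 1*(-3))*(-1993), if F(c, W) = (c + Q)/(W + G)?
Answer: 1993/15 ≈ 132.87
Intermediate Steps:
Q = -13/3 (Q = -4 + (⅓)*(-1) = -4 - ⅓ = -13/3 ≈ -4.3333)
G = -3
F(c, W) = (-13/3 + c)/(-3 + W) (F(c, W) = (c - 13/3)/(W - 3) = (-13/3 + c)/(-3 + W))
F(4, 5 - 1*(-3))*(-1993) = ((-13/3 + 4)/(-3 + (5 - 1*(-3))))*(-1993) = (-⅓/(-3 + (5 + 3)))*(-1993) = (-⅓/(-3 + 8))*(-1993) = (-⅓/5)*(-1993) = ((⅕)*(-⅓))*(-1993) = -1/15*(-1993) = 1993/15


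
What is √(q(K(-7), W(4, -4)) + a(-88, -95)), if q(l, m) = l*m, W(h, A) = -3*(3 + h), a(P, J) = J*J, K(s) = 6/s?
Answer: √9043 ≈ 95.095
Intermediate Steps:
a(P, J) = J²
W(h, A) = -9 - 3*h
√(q(K(-7), W(4, -4)) + a(-88, -95)) = √((6/(-7))*(-9 - 3*4) + (-95)²) = √((6*(-⅐))*(-9 - 12) + 9025) = √(-6/7*(-21) + 9025) = √(18 + 9025) = √9043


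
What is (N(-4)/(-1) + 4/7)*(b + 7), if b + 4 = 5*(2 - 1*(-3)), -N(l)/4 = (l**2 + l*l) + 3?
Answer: 3936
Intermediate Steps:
N(l) = -12 - 8*l**2 (N(l) = -4*((l**2 + l*l) + 3) = -4*((l**2 + l**2) + 3) = -4*(2*l**2 + 3) = -4*(3 + 2*l**2) = -12 - 8*l**2)
b = 21 (b = -4 + 5*(2 - 1*(-3)) = -4 + 5*(2 + 3) = -4 + 5*5 = -4 + 25 = 21)
(N(-4)/(-1) + 4/7)*(b + 7) = ((-12 - 8*(-4)**2)/(-1) + 4/7)*(21 + 7) = ((-12 - 8*16)*(-1) + 4*(1/7))*28 = ((-12 - 128)*(-1) + 4/7)*28 = (-140*(-1) + 4/7)*28 = (140 + 4/7)*28 = (984/7)*28 = 3936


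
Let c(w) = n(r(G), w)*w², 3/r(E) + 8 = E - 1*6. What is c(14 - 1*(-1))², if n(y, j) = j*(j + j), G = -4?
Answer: 10251562500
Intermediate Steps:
r(E) = 3/(-14 + E) (r(E) = 3/(-8 + (E - 1*6)) = 3/(-8 + (E - 6)) = 3/(-8 + (-6 + E)) = 3/(-14 + E))
n(y, j) = 2*j² (n(y, j) = j*(2*j) = 2*j²)
c(w) = 2*w⁴ (c(w) = (2*w²)*w² = 2*w⁴)
c(14 - 1*(-1))² = (2*(14 - 1*(-1))⁴)² = (2*(14 + 1)⁴)² = (2*15⁴)² = (2*50625)² = 101250² = 10251562500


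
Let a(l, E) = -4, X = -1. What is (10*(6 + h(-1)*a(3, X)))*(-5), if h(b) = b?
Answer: -500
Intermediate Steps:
(10*(6 + h(-1)*a(3, X)))*(-5) = (10*(6 - 1*(-4)))*(-5) = (10*(6 + 4))*(-5) = (10*10)*(-5) = 100*(-5) = -500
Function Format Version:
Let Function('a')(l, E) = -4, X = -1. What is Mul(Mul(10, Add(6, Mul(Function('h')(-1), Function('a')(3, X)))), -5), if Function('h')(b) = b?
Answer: -500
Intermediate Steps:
Mul(Mul(10, Add(6, Mul(Function('h')(-1), Function('a')(3, X)))), -5) = Mul(Mul(10, Add(6, Mul(-1, -4))), -5) = Mul(Mul(10, Add(6, 4)), -5) = Mul(Mul(10, 10), -5) = Mul(100, -5) = -500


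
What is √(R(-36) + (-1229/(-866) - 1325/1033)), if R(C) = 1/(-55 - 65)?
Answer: √92308788775770/26837340 ≈ 0.35800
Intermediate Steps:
R(C) = -1/120 (R(C) = 1/(-120) = -1/120)
√(R(-36) + (-1229/(-866) - 1325/1033)) = √(-1/120 + (-1229/(-866) - 1325/1033)) = √(-1/120 + (-1229*(-1/866) - 1325*1/1033)) = √(-1/120 + (1229/866 - 1325/1033)) = √(-1/120 + 122107/894578) = √(6879131/53674680) = √92308788775770/26837340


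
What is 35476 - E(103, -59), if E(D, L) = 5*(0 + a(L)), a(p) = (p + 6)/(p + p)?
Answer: 4185903/118 ≈ 35474.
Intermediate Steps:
a(p) = (6 + p)/(2*p) (a(p) = (6 + p)/((2*p)) = (6 + p)*(1/(2*p)) = (6 + p)/(2*p))
E(D, L) = 5*(6 + L)/(2*L) (E(D, L) = 5*(0 + (6 + L)/(2*L)) = 5*((6 + L)/(2*L)) = 5*(6 + L)/(2*L))
35476 - E(103, -59) = 35476 - (5/2 + 15/(-59)) = 35476 - (5/2 + 15*(-1/59)) = 35476 - (5/2 - 15/59) = 35476 - 1*265/118 = 35476 - 265/118 = 4185903/118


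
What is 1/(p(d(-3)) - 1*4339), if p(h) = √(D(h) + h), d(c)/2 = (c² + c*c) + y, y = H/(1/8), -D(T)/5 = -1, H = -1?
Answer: -1/4334 ≈ -0.00023073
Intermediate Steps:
D(T) = 5 (D(T) = -5*(-1) = 5)
y = -8 (y = -1/(1/8) = -1/⅛ = -1*8 = -8)
d(c) = -16 + 4*c² (d(c) = 2*((c² + c*c) - 8) = 2*((c² + c²) - 8) = 2*(2*c² - 8) = 2*(-8 + 2*c²) = -16 + 4*c²)
p(h) = √(5 + h)
1/(p(d(-3)) - 1*4339) = 1/(√(5 + (-16 + 4*(-3)²)) - 1*4339) = 1/(√(5 + (-16 + 4*9)) - 4339) = 1/(√(5 + (-16 + 36)) - 4339) = 1/(√(5 + 20) - 4339) = 1/(√25 - 4339) = 1/(5 - 4339) = 1/(-4334) = -1/4334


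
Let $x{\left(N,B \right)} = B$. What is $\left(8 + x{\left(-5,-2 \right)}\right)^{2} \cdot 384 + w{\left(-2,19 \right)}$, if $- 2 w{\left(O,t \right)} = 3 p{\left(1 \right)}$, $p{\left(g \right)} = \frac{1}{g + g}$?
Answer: $\frac{55293}{4} \approx 13823.0$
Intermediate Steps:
$p{\left(g \right)} = \frac{1}{2 g}$
$w{\left(O,t \right)} = - \frac{3}{4}$ ($w{\left(O,t \right)} = - \frac{3 \frac{1}{2 \cdot 1}}{2} = - \frac{3 \cdot \frac{1}{2} \cdot 1}{2} = - \frac{3 \cdot \frac{1}{2}}{2} = \left(- \frac{1}{2}\right) \frac{3}{2} = - \frac{3}{4}$)
$\left(8 + x{\left(-5,-2 \right)}\right)^{2} \cdot 384 + w{\left(-2,19 \right)} = \left(8 - 2\right)^{2} \cdot 384 - \frac{3}{4} = 6^{2} \cdot 384 - \frac{3}{4} = 36 \cdot 384 - \frac{3}{4} = 13824 - \frac{3}{4} = \frac{55293}{4}$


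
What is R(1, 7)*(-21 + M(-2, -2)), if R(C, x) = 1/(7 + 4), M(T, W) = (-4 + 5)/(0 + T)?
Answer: -43/22 ≈ -1.9545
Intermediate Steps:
M(T, W) = 1/T
R(C, x) = 1/11
R(1, 7)*(-21 + M(-2, -2)) = (-21 + 1/(-2))/11 = (-21 - ½)/11 = (1/11)*(-43/2) = -43/22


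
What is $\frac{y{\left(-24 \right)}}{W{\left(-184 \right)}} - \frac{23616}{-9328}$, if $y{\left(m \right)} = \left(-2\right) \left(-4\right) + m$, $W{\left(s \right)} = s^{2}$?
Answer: $\frac{3122633}{1233628} \approx 2.5313$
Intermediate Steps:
$y{\left(m \right)} = 8 + m$
$\frac{y{\left(-24 \right)}}{W{\left(-184 \right)}} - \frac{23616}{-9328} = \frac{8 - 24}{\left(-184\right)^{2}} - \frac{23616}{-9328} = - \frac{16}{33856} - - \frac{1476}{583} = \left(-16\right) \frac{1}{33856} + \frac{1476}{583} = - \frac{1}{2116} + \frac{1476}{583} = \frac{3122633}{1233628}$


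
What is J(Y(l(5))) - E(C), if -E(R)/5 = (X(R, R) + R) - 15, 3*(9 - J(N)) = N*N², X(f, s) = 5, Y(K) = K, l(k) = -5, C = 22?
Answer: 332/3 ≈ 110.67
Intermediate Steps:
J(N) = 9 - N³/3 (J(N) = 9 - N*N²/3 = 9 - N³/3)
E(R) = 50 - 5*R (E(R) = -5*((5 + R) - 15) = -5*(-10 + R) = 50 - 5*R)
J(Y(l(5))) - E(C) = (9 - ⅓*(-5)³) - (50 - 5*22) = (9 - ⅓*(-125)) - (50 - 110) = (9 + 125/3) - 1*(-60) = 152/3 + 60 = 332/3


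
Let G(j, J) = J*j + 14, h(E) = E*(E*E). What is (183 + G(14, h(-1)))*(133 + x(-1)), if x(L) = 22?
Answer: 28365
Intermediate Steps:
h(E) = E**3 (h(E) = E*E**2 = E**3)
G(j, J) = 14 + J*j
(183 + G(14, h(-1)))*(133 + x(-1)) = (183 + (14 + (-1)**3*14))*(133 + 22) = (183 + (14 - 1*14))*155 = (183 + (14 - 14))*155 = (183 + 0)*155 = 183*155 = 28365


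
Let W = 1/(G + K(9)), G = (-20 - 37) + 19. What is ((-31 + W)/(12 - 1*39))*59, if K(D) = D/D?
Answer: 67732/999 ≈ 67.800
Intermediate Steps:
K(D) = 1
G = -38 (G = -57 + 19 = -38)
W = -1/37 (W = 1/(-38 + 1) = 1/(-37) = -1/37 ≈ -0.027027)
((-31 + W)/(12 - 1*39))*59 = ((-31 - 1/37)/(12 - 1*39))*59 = -1148/(37*(12 - 39))*59 = -1148/37/(-27)*59 = -1148/37*(-1/27)*59 = (1148/999)*59 = 67732/999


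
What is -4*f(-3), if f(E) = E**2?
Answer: -36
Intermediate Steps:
-4*f(-3) = -4*(-3)**2 = -4*9 = -36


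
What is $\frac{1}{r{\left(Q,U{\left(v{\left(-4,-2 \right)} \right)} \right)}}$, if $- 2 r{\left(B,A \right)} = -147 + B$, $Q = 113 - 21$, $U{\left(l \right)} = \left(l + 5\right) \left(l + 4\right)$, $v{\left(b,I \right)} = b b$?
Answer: $\frac{2}{55} \approx 0.036364$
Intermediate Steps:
$v{\left(b,I \right)} = b^{2}$
$U{\left(l \right)} = \left(4 + l\right) \left(5 + l\right)$ ($U{\left(l \right)} = \left(5 + l\right) \left(4 + l\right) = \left(4 + l\right) \left(5 + l\right)$)
$Q = 92$
$r{\left(B,A \right)} = \frac{147}{2} - \frac{B}{2}$ ($r{\left(B,A \right)} = - \frac{-147 + B}{2} = \frac{147}{2} - \frac{B}{2}$)
$\frac{1}{r{\left(Q,U{\left(v{\left(-4,-2 \right)} \right)} \right)}} = \frac{1}{\frac{147}{2} - 46} = \frac{1}{\frac{55}{2}} = \frac{2}{55}$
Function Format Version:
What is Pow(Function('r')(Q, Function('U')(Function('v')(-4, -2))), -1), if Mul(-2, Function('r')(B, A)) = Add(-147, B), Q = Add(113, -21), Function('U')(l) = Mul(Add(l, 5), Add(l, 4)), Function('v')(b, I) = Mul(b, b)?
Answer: Rational(2, 55) ≈ 0.036364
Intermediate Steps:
Function('v')(b, I) = Pow(b, 2)
Function('U')(l) = Mul(Add(4, l), Add(5, l)) (Function('U')(l) = Mul(Add(5, l), Add(4, l)) = Mul(Add(4, l), Add(5, l)))
Q = 92
Function('r')(B, A) = Add(Rational(147, 2), Mul(Rational(-1, 2), B)) (Function('r')(B, A) = Mul(Rational(-1, 2), Add(-147, B)) = Add(Rational(147, 2), Mul(Rational(-1, 2), B)))
Pow(Function('r')(Q, Function('U')(Function('v')(-4, -2))), -1) = Pow(Add(Rational(147, 2), Mul(Rational(-1, 2), 92)), -1) = Pow(Add(Rational(147, 2), -46), -1) = Pow(Rational(55, 2), -1) = Rational(2, 55)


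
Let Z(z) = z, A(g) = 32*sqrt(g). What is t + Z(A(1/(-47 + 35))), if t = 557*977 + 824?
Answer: 545013 + 16*I*sqrt(3)/3 ≈ 5.4501e+5 + 9.2376*I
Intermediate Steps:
t = 545013 (t = 544189 + 824 = 545013)
t + Z(A(1/(-47 + 35))) = 545013 + 32*sqrt(1/(-47 + 35)) = 545013 + 32*sqrt(1/(-12)) = 545013 + 32*sqrt(-1/12) = 545013 + 32*(I*sqrt(3)/6) = 545013 + 16*I*sqrt(3)/3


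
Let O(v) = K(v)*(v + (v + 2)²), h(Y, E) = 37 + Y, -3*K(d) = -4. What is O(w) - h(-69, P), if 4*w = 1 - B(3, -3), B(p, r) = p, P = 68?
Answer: 103/3 ≈ 34.333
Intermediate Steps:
K(d) = 4/3 (K(d) = -⅓*(-4) = 4/3)
w = -½ (w = (1 - 1*3)/4 = (1 - 3)/4 = (¼)*(-2) = -½ ≈ -0.50000)
O(v) = 4*v/3 + 4*(2 + v)²/3 (O(v) = 4*(v + (v + 2)²)/3 = 4*(v + (2 + v)²)/3 = 4*v/3 + 4*(2 + v)²/3)
O(w) - h(-69, P) = ((4/3)*(-½) + 4*(2 - ½)²/3) - (37 - 69) = (-⅔ + 4*(3/2)²/3) - 1*(-32) = (-⅔ + (4/3)*(9/4)) + 32 = (-⅔ + 3) + 32 = 7/3 + 32 = 103/3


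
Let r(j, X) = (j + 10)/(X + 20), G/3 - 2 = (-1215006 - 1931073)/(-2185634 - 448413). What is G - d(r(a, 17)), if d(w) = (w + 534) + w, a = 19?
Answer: -51262302149/97459739 ≈ -525.98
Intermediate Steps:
G = 25242519/2634047 (G = 6 + 3*((-1215006 - 1931073)/(-2185634 - 448413)) = 6 + 3*(-3146079/(-2634047)) = 6 + 3*(-3146079*(-1/2634047)) = 6 + 3*(3146079/2634047) = 6 + 9438237/2634047 = 25242519/2634047 ≈ 9.5832)
r(j, X) = (10 + j)/(20 + X)
d(w) = 534 + 2*w (d(w) = (534 + w) + w = 534 + 2*w)
G - d(r(a, 17)) = 25242519/2634047 - (534 + 2*((10 + 19)/(20 + 17))) = 25242519/2634047 - (534 + 2*(29/37)) = 25242519/2634047 - (534 + 58/37) = 25242519/2634047 - 1*19816/37 = 25242519/2634047 - 19816/37 = -51262302149/97459739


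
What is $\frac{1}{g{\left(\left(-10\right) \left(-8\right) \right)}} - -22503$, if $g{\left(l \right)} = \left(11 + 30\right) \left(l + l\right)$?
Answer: $\frac{147619681}{6560} \approx 22503.0$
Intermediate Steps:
$g{\left(l \right)} = 82 l$ ($g{\left(l \right)} = 41 \cdot 2 l = 82 l$)
$\frac{1}{g{\left(\left(-10\right) \left(-8\right) \right)}} - -22503 = \frac{1}{82 \left(\left(-10\right) \left(-8\right)\right)} - -22503 = \frac{1}{82 \cdot 80} + 22503 = \frac{1}{6560} + 22503 = \frac{147619681}{6560}$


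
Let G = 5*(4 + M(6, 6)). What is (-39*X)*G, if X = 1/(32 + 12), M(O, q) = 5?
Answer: -1755/44 ≈ -39.886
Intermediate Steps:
X = 1/44 ≈ 0.022727
G = 45 (G = 5*(4 + 5) = 5*9 = 45)
(-39*X)*G = -39*1/44*45 = -39/44*45 = -1755/44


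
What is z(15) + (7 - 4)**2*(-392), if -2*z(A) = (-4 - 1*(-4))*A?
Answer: -3528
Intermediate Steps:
z(A) = 0 (z(A) = -(-4 - 1*(-4))*A/2 = -(-4 + 4)*A/2 = -0*A = -1/2*0 = 0)
z(15) + (7 - 4)**2*(-392) = 0 + (7 - 4)**2*(-392) = 0 + 3**2*(-392) = 0 + 9*(-392) = 0 - 3528 = -3528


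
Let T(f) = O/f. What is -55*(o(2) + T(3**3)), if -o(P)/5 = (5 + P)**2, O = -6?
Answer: 121385/9 ≈ 13487.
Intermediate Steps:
T(f) = -6/f
o(P) = -5*(5 + P)**2
-55*(o(2) + T(3**3)) = -55*(-5*(5 + 2)**2 - 6/(3**3)) = -55*(-5*7**2 - 6/27) = -55*(-5*49 - 6*1/27) = -55*(-245 - 2/9) = -55*(-2207/9) = 121385/9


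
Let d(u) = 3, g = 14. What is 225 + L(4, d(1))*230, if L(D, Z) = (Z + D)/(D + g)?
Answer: 2830/9 ≈ 314.44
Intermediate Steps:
L(D, Z) = (D + Z)/(14 + D) (L(D, Z) = (Z + D)/(D + 14) = (D + Z)/(14 + D))
225 + L(4, d(1))*230 = 225 + ((4 + 3)/(14 + 4))*230 = 225 + (7/18)*230 = 225 + 805/9 = 2830/9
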